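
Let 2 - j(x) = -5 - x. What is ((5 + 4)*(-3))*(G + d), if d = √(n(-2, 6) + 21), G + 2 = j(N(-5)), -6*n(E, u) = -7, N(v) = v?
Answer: -9*√798/2 ≈ -127.12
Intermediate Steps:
n(E, u) = 7/6 (n(E, u) = -⅙*(-7) = 7/6)
j(x) = 7 + x (j(x) = 2 - (-5 - x) = 2 + (5 + x) = 7 + x)
G = 0 (G = -2 + (7 - 5) = -2 + 2 = 0)
d = √798/6 (d = √(7/6 + 21) = √(133/6) = √798/6 ≈ 4.7081)
((5 + 4)*(-3))*(G + d) = ((5 + 4)*(-3))*(0 + √798/6) = (9*(-3))*(√798/6) = -9*√798/2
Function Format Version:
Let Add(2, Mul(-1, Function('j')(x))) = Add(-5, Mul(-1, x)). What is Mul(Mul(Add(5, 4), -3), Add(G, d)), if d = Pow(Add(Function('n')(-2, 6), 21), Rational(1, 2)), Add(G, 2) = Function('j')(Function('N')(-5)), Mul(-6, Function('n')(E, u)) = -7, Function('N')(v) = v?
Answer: Mul(Rational(-9, 2), Pow(798, Rational(1, 2))) ≈ -127.12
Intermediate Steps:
Function('n')(E, u) = Rational(7, 6) (Function('n')(E, u) = Mul(Rational(-1, 6), -7) = Rational(7, 6))
Function('j')(x) = Add(7, x) (Function('j')(x) = Add(2, Mul(-1, Add(-5, Mul(-1, x)))) = Add(2, Add(5, x)) = Add(7, x))
G = 0 (G = Add(-2, Add(7, -5)) = Add(-2, 2) = 0)
d = Mul(Rational(1, 6), Pow(798, Rational(1, 2))) (d = Pow(Add(Rational(7, 6), 21), Rational(1, 2)) = Pow(Rational(133, 6), Rational(1, 2)) = Mul(Rational(1, 6), Pow(798, Rational(1, 2))) ≈ 4.7081)
Mul(Mul(Add(5, 4), -3), Add(G, d)) = Mul(Mul(Add(5, 4), -3), Add(0, Mul(Rational(1, 6), Pow(798, Rational(1, 2))))) = Mul(Mul(9, -3), Mul(Rational(1, 6), Pow(798, Rational(1, 2)))) = Mul(-27, Mul(Rational(1, 6), Pow(798, Rational(1, 2)))) = Mul(Rational(-9, 2), Pow(798, Rational(1, 2)))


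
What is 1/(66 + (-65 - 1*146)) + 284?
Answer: 41179/145 ≈ 283.99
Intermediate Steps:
1/(66 + (-65 - 1*146)) + 284 = 1/(66 + (-65 - 146)) + 284 = 1/(66 - 211) + 284 = 1/(-145) + 284 = -1/145 + 284 = 41179/145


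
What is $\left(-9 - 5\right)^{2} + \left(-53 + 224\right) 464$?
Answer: $79540$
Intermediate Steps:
$\left(-9 - 5\right)^{2} + \left(-53 + 224\right) 464 = \left(-9 - 5\right)^{2} + 171 \cdot 464 = \left(-14\right)^{2} + 79344 = 196 + 79344 = 79540$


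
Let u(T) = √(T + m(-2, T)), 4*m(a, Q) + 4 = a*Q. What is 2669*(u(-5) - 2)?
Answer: -5338 + 2669*I*√14/2 ≈ -5338.0 + 4993.2*I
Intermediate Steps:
m(a, Q) = -1 + Q*a/4 (m(a, Q) = -1 + (a*Q)/4 = -1 + (Q*a)/4 = -1 + Q*a/4)
u(T) = √(-1 + T/2) (u(T) = √(T + (-1 + (¼)*T*(-2))) = √(T + (-1 - T/2)) = √(-1 + T/2))
2669*(u(-5) - 2) = 2669*(√(-4 + 2*(-5))/2 - 2) = 2669*(√(-4 - 10)/2 - 2) = 2669*(√(-14)/2 - 2) = 2669*((I*√14)/2 - 2) = 2669*(I*√14/2 - 2) = 2669*(-2 + I*√14/2) = -5338 + 2669*I*√14/2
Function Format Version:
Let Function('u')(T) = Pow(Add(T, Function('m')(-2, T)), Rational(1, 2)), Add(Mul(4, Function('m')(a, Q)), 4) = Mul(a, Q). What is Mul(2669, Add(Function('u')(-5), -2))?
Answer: Add(-5338, Mul(Rational(2669, 2), I, Pow(14, Rational(1, 2)))) ≈ Add(-5338.0, Mul(4993.2, I))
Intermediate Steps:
Function('m')(a, Q) = Add(-1, Mul(Rational(1, 4), Q, a)) (Function('m')(a, Q) = Add(-1, Mul(Rational(1, 4), Mul(a, Q))) = Add(-1, Mul(Rational(1, 4), Mul(Q, a))) = Add(-1, Mul(Rational(1, 4), Q, a)))
Function('u')(T) = Pow(Add(-1, Mul(Rational(1, 2), T)), Rational(1, 2)) (Function('u')(T) = Pow(Add(T, Add(-1, Mul(Rational(1, 4), T, -2))), Rational(1, 2)) = Pow(Add(T, Add(-1, Mul(Rational(-1, 2), T))), Rational(1, 2)) = Pow(Add(-1, Mul(Rational(1, 2), T)), Rational(1, 2)))
Mul(2669, Add(Function('u')(-5), -2)) = Mul(2669, Add(Mul(Rational(1, 2), Pow(Add(-4, Mul(2, -5)), Rational(1, 2))), -2)) = Mul(2669, Add(Mul(Rational(1, 2), Pow(Add(-4, -10), Rational(1, 2))), -2)) = Mul(2669, Add(Mul(Rational(1, 2), Pow(-14, Rational(1, 2))), -2)) = Mul(2669, Add(Mul(Rational(1, 2), Mul(I, Pow(14, Rational(1, 2)))), -2)) = Mul(2669, Add(Mul(Rational(1, 2), I, Pow(14, Rational(1, 2))), -2)) = Mul(2669, Add(-2, Mul(Rational(1, 2), I, Pow(14, Rational(1, 2))))) = Add(-5338, Mul(Rational(2669, 2), I, Pow(14, Rational(1, 2))))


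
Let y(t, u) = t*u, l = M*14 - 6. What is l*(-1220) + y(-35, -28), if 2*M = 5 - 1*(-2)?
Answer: -51480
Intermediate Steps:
M = 7/2 (M = (5 - 1*(-2))/2 = (5 + 2)/2 = (1/2)*7 = 7/2 ≈ 3.5000)
l = 43 (l = (7/2)*14 - 6 = 49 - 6 = 43)
l*(-1220) + y(-35, -28) = 43*(-1220) - 35*(-28) = -52460 + 980 = -51480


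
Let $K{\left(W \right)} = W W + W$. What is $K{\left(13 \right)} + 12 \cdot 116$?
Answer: $1574$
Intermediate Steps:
$K{\left(W \right)} = W + W^{2}$ ($K{\left(W \right)} = W^{2} + W = W + W^{2}$)
$K{\left(13 \right)} + 12 \cdot 116 = 13 \left(1 + 13\right) + 12 \cdot 116 = 13 \cdot 14 + 1392 = 182 + 1392 = 1574$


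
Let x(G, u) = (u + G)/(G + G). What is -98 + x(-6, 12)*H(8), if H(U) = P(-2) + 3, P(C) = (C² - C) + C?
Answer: -203/2 ≈ -101.50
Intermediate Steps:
P(C) = C²
x(G, u) = (G + u)/(2*G) (x(G, u) = (G + u)/((2*G)) = (G + u)*(1/(2*G)) = (G + u)/(2*G))
H(U) = 7 (H(U) = (-2)² + 3 = 4 + 3 = 7)
-98 + x(-6, 12)*H(8) = -98 + ((½)*(-6 + 12)/(-6))*7 = -98 + ((½)*(-⅙)*6)*7 = -98 - ½*7 = -98 - 7/2 = -203/2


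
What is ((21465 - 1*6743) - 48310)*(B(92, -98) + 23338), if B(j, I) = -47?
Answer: -782298108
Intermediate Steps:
((21465 - 1*6743) - 48310)*(B(92, -98) + 23338) = ((21465 - 1*6743) - 48310)*(-47 + 23338) = ((21465 - 6743) - 48310)*23291 = (14722 - 48310)*23291 = -33588*23291 = -782298108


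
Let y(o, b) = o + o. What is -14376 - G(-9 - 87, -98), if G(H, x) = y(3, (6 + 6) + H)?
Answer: -14382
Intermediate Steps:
y(o, b) = 2*o
G(H, x) = 6 (G(H, x) = 2*3 = 6)
-14376 - G(-9 - 87, -98) = -14376 - 1*6 = -14376 - 6 = -14382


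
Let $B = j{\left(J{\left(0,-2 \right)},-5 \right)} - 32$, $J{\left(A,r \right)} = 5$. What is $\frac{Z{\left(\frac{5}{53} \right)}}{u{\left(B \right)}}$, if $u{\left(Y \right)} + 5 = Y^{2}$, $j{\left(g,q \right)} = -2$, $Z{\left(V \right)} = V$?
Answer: $\frac{5}{61003} \approx 8.1963 \cdot 10^{-5}$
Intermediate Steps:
$B = -34$ ($B = -2 - 32 = -34$)
$u{\left(Y \right)} = -5 + Y^{2}$
$\frac{Z{\left(\frac{5}{53} \right)}}{u{\left(B \right)}} = \frac{5 \cdot \frac{1}{53}}{-5 + \left(-34\right)^{2}} = \frac{5 \cdot \frac{1}{53}}{-5 + 1156} = \frac{5}{53 \cdot 1151} = \frac{5}{53} \cdot \frac{1}{1151} = \frac{5}{61003}$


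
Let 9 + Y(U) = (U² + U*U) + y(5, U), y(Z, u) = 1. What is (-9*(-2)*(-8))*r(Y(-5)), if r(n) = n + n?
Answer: -12096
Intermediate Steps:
Y(U) = -8 + 2*U² (Y(U) = -9 + ((U² + U*U) + 1) = -9 + ((U² + U²) + 1) = -9 + (2*U² + 1) = -9 + (1 + 2*U²) = -8 + 2*U²)
r(n) = 2*n
(-9*(-2)*(-8))*r(Y(-5)) = (-9*(-2)*(-8))*(2*(-8 + 2*(-5)²)) = (18*(-8))*(2*(-8 + 2*25)) = -288*(-8 + 50) = -288*42 = -144*84 = -12096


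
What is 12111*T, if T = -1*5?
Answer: -60555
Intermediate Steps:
T = -5
12111*T = 12111*(-5) = -60555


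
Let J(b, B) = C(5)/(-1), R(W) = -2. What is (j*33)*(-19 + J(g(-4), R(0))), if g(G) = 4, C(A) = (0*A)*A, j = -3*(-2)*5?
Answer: -18810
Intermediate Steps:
j = 30 (j = 6*5 = 30)
C(A) = 0 (C(A) = 0*A = 0)
J(b, B) = 0 (J(b, B) = 0/(-1) = 0*(-1) = 0)
(j*33)*(-19 + J(g(-4), R(0))) = (30*33)*(-19 + 0) = 990*(-19) = -18810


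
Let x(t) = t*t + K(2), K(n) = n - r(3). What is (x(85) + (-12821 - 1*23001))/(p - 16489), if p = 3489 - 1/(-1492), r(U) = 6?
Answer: 42672692/19395999 ≈ 2.2001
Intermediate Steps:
K(n) = -6 + n (K(n) = n - 1*6 = n - 6 = -6 + n)
p = 5205589/1492 (p = 3489 - 1*(-1/1492) = 3489 + 1/1492 = 5205589/1492 ≈ 3489.0)
x(t) = -4 + t² (x(t) = t*t + (-6 + 2) = t² - 4 = -4 + t²)
(x(85) + (-12821 - 1*23001))/(p - 16489) = ((-4 + 85²) + (-12821 - 1*23001))/(5205589/1492 - 16489) = ((-4 + 7225) + (-12821 - 23001))/(-19395999/1492) = (7221 - 35822)*(-1492/19395999) = -28601*(-1492/19395999) = 42672692/19395999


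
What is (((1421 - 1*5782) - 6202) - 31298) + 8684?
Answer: -33177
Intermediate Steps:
(((1421 - 1*5782) - 6202) - 31298) + 8684 = (((1421 - 5782) - 6202) - 31298) + 8684 = ((-4361 - 6202) - 31298) + 8684 = (-10563 - 31298) + 8684 = -41861 + 8684 = -33177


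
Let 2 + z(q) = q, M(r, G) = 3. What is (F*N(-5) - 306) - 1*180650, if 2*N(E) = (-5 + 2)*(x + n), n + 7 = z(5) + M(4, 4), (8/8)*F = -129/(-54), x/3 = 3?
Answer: -542954/3 ≈ -1.8098e+5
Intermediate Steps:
x = 9 (x = 3*3 = 9)
z(q) = -2 + q
F = 43/18 (F = -129/(-54) = -129*(-1/54) = 43/18 ≈ 2.3889)
n = -1 (n = -7 + ((-2 + 5) + 3) = -7 + (3 + 3) = -7 + 6 = -1)
N(E) = -12 (N(E) = ((-5 + 2)*(9 - 1))/2 = (-3*8)/2 = (1/2)*(-24) = -12)
(F*N(-5) - 306) - 1*180650 = ((43/18)*(-12) - 306) - 1*180650 = (-86/3 - 306) - 180650 = -1004/3 - 180650 = -542954/3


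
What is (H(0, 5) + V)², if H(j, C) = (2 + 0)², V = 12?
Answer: 256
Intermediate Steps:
H(j, C) = 4 (H(j, C) = 2² = 4)
(H(0, 5) + V)² = (4 + 12)² = 16² = 256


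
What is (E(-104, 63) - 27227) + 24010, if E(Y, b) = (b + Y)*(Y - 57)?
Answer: 3384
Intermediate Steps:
E(Y, b) = (-57 + Y)*(Y + b) (E(Y, b) = (Y + b)*(-57 + Y) = (-57 + Y)*(Y + b))
(E(-104, 63) - 27227) + 24010 = (((-104)² - 57*(-104) - 57*63 - 104*63) - 27227) + 24010 = ((10816 + 5928 - 3591 - 6552) - 27227) + 24010 = (6601 - 27227) + 24010 = -20626 + 24010 = 3384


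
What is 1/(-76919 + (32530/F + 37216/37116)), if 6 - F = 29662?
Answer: -137589012/10583222177251 ≈ -1.3001e-5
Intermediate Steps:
F = -29656 (F = 6 - 1*29662 = 6 - 29662 = -29656)
1/(-76919 + (32530/F + 37216/37116)) = 1/(-76919 + (32530/(-29656) + 37216/37116)) = 1/(-76919 + (32530*(-1/29656) + 37216*(1/37116))) = 1/(-76919 + (-16265/14828 + 9304/9279)) = 1/(-76919 - 12963223/137589012) = 1/(-10583222177251/137589012) = -137589012/10583222177251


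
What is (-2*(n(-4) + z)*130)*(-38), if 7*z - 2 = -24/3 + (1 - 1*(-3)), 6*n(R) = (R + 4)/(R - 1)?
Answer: -19760/7 ≈ -2822.9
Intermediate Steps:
n(R) = (4 + R)/(6*(-1 + R)) (n(R) = ((R + 4)/(R - 1))/6 = ((4 + R)/(-1 + R))/6 = (4 + R)/(6*(-1 + R)))
z = -2/7 (z = 2/7 + (-24/3 + (1 - 1*(-3)))/7 = 2/7 + (-24/3 + (1 + 3))/7 = 2/7 + (-4*2 + 4)/7 = 2/7 + (-8 + 4)/7 = 2/7 + (1/7)*(-4) = 2/7 - 4/7 = -2/7 ≈ -0.28571)
(-2*(n(-4) + z)*130)*(-38) = (-2*((4 - 4)/(6*(-1 - 4)) - 2/7)*130)*(-38) = (-2*((1/6)*0/(-5) - 2/7)*130)*(-38) = (-2*((1/6)*(-1/5)*0 - 2/7)*130)*(-38) = (-2*(0 - 2/7)*130)*(-38) = (-2*(-2/7)*130)*(-38) = ((4/7)*130)*(-38) = (520/7)*(-38) = -19760/7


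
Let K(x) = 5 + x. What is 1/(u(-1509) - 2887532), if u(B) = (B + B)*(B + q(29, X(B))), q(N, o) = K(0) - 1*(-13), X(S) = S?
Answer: 1/1612306 ≈ 6.2023e-7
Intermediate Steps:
q(N, o) = 18 (q(N, o) = (5 + 0) - 1*(-13) = 5 + 13 = 18)
u(B) = 2*B*(18 + B) (u(B) = (B + B)*(B + 18) = (2*B)*(18 + B) = 2*B*(18 + B))
1/(u(-1509) - 2887532) = 1/(2*(-1509)*(18 - 1509) - 2887532) = 1/(2*(-1509)*(-1491) - 2887532) = 1/(4499838 - 2887532) = 1/1612306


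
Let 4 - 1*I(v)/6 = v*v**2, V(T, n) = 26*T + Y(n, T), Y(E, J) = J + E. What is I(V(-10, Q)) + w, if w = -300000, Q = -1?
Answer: 119115090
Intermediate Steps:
Y(E, J) = E + J
V(T, n) = n + 27*T (V(T, n) = 26*T + (n + T) = 26*T + (T + n) = n + 27*T)
I(v) = 24 - 6*v**3 (I(v) = 24 - 6*v*v**2 = 24 - 6*v**3)
I(V(-10, Q)) + w = (24 - 6*(-1 + 27*(-10))**3) - 300000 = (24 - 6*(-1 - 270)**3) - 300000 = (24 - 6*(-271)**3) - 300000 = (24 - 6*(-19902511)) - 300000 = (24 + 119415066) - 300000 = 119415090 - 300000 = 119115090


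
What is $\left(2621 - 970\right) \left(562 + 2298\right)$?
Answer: $4721860$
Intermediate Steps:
$\left(2621 - 970\right) \left(562 + 2298\right) = 1651 \cdot 2860 = 4721860$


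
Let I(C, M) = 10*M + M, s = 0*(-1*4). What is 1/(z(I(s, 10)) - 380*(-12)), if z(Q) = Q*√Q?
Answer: 114/486565 - 11*√110/1946260 ≈ 0.00017502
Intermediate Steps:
s = 0 (s = 0*(-4) = 0)
I(C, M) = 11*M
z(Q) = Q^(3/2)
1/(z(I(s, 10)) - 380*(-12)) = 1/((11*10)^(3/2) - 380*(-12)) = 1/(110^(3/2) + 4560) = 1/(110*√110 + 4560) = 1/(4560 + 110*√110)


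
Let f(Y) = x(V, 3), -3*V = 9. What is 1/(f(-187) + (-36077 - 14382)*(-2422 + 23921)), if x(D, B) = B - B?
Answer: -1/1084818041 ≈ -9.2181e-10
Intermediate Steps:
V = -3 (V = -1/3*9 = -3)
x(D, B) = 0
f(Y) = 0
1/(f(-187) + (-36077 - 14382)*(-2422 + 23921)) = 1/(0 + (-36077 - 14382)*(-2422 + 23921)) = 1/(0 - 50459*21499) = 1/(0 - 1084818041) = 1/(-1084818041) = -1/1084818041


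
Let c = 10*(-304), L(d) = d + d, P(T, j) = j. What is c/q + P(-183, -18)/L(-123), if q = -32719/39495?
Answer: 4922754957/1341479 ≈ 3669.6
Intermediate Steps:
L(d) = 2*d
c = -3040
q = -32719/39495 (q = -32719*1/39495 = -32719/39495 ≈ -0.82843)
c/q + P(-183, -18)/L(-123) = -3040/(-32719/39495) - 18/(2*(-123)) = -3040*(-39495/32719) - 18/(-246) = 120064800/32719 - 18*(-1/246) = 120064800/32719 + 3/41 = 4922754957/1341479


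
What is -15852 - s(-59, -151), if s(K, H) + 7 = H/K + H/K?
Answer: -935157/59 ≈ -15850.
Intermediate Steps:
s(K, H) = -7 + 2*H/K (s(K, H) = -7 + (H/K + H/K) = -7 + 2*H/K)
-15852 - s(-59, -151) = -15852 - (-7 + 2*(-151)/(-59)) = -15852 - (-7 + 2*(-151)*(-1/59)) = -15852 - (-7 + 302/59) = -15852 - 1*(-111/59) = -15852 + 111/59 = -935157/59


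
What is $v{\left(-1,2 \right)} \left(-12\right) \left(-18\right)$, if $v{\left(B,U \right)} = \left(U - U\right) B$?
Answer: $0$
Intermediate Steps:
$v{\left(B,U \right)} = 0$ ($v{\left(B,U \right)} = 0 B = 0$)
$v{\left(-1,2 \right)} \left(-12\right) \left(-18\right) = 0 \left(-12\right) \left(-18\right) = 0 \left(-18\right) = 0$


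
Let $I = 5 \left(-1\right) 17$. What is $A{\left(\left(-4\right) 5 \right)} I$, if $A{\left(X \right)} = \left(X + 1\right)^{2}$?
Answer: $-30685$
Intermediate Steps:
$A{\left(X \right)} = \left(1 + X\right)^{2}$
$I = -85$ ($I = \left(-5\right) 17 = -85$)
$A{\left(\left(-4\right) 5 \right)} I = \left(1 - 20\right)^{2} \left(-85\right) = \left(-19\right)^{2} \left(-85\right) = 361 \left(-85\right) = -30685$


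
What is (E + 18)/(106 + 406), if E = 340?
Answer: 179/256 ≈ 0.69922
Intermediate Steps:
(E + 18)/(106 + 406) = (340 + 18)/(106 + 406) = 358/512 = 358*(1/512) = 179/256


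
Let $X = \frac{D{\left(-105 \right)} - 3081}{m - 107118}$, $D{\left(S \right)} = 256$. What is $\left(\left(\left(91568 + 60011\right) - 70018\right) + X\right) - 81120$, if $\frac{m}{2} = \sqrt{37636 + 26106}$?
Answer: $\frac{2530170719973}{5737005478} + \frac{2825 \sqrt{63742}}{5737005478} \approx 441.03$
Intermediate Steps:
$m = 2 \sqrt{63742}$ ($m = 2 \sqrt{37636 + 26106} = 2 \sqrt{63742} \approx 504.94$)
$X = - \frac{2825}{-107118 + 2 \sqrt{63742}}$ ($X = \frac{256 - 3081}{2 \sqrt{63742} - 107118} = \frac{256 - 3081}{-107118 + 2 \sqrt{63742}} = - \frac{2825}{-107118 + 2 \sqrt{63742}} \approx 0.026498$)
$\left(\left(\left(91568 + 60011\right) - 70018\right) + X\right) - 81120 = \left(\left(\left(91568 + 60011\right) - 70018\right) + \left(\frac{151304175}{5737005478} + \frac{2825 \sqrt{63742}}{5737005478}\right)\right) - 81120 = \left(\left(151579 - 70018\right) + \left(\frac{151304175}{5737005478} + \frac{2825 \sqrt{63742}}{5737005478}\right)\right) - 81120 = \left(81561 + \left(\frac{151304175}{5737005478} + \frac{2825 \sqrt{63742}}{5737005478}\right)\right) - 81120 = \left(\frac{467916055095333}{5737005478} + \frac{2825 \sqrt{63742}}{5737005478}\right) - 81120 = \frac{2530170719973}{5737005478} + \frac{2825 \sqrt{63742}}{5737005478}$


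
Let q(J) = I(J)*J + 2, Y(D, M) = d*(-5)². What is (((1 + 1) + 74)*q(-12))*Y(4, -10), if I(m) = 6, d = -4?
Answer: 532000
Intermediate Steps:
Y(D, M) = -100 (Y(D, M) = -4*(-5)² = -4*25 = -100)
q(J) = 2 + 6*J (q(J) = 6*J + 2 = 2 + 6*J)
(((1 + 1) + 74)*q(-12))*Y(4, -10) = (((1 + 1) + 74)*(2 + 6*(-12)))*(-100) = ((2 + 74)*(2 - 72))*(-100) = (76*(-70))*(-100) = -5320*(-100) = 532000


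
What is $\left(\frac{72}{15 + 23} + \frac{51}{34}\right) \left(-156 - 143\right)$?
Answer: $- \frac{38571}{38} \approx -1015.0$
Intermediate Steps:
$\left(\frac{72}{15 + 23} + \frac{51}{34}\right) \left(-156 - 143\right) = \left(\frac{72}{38} + 51 \cdot \frac{1}{34}\right) \left(-299\right) = \left(72 \cdot \frac{1}{38} + \frac{3}{2}\right) \left(-299\right) = \left(\frac{36}{19} + \frac{3}{2}\right) \left(-299\right) = \frac{129}{38} \left(-299\right) = - \frac{38571}{38}$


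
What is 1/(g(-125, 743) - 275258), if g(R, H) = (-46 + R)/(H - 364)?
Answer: -379/104322953 ≈ -3.6330e-6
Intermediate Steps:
g(R, H) = (-46 + R)/(-364 + H)
1/(g(-125, 743) - 275258) = 1/((-46 - 125)/(-364 + 743) - 275258) = 1/(-171/379 - 275258) = 1/(-104322953/379) = -379/104322953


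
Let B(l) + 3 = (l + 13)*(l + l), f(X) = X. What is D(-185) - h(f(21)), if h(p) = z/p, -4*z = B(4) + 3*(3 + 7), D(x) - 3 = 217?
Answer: 18643/84 ≈ 221.94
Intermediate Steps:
D(x) = 220 (D(x) = 3 + 217 = 220)
B(l) = -3 + 2*l*(13 + l) (B(l) = -3 + (l + 13)*(l + l) = -3 + (13 + l)*(2*l) = -3 + 2*l*(13 + l))
z = -163/4 (z = -((-3 + 2*4**2 + 26*4) + 3*(3 + 7))/4 = -((-3 + 2*16 + 104) + 3*10)/4 = -((-3 + 32 + 104) + 30)/4 = -(133 + 30)/4 = -1/4*163 = -163/4 ≈ -40.750)
h(p) = -163/(4*p)
D(-185) - h(f(21)) = 220 - (-163)/(4*21) = 220 - 1*(-163/84) = 220 + 163/84 = 18643/84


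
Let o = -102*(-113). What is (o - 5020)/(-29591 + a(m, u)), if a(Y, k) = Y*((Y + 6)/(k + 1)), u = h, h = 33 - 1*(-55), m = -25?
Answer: -289517/1316562 ≈ -0.21990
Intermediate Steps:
h = 88 (h = 33 + 55 = 88)
u = 88
a(Y, k) = Y*(6 + Y)/(1 + k) (a(Y, k) = Y*((6 + Y)/(1 + k)) = Y*(6 + Y)/(1 + k))
o = 11526
(o - 5020)/(-29591 + a(m, u)) = (11526 - 5020)/(-29591 - 25*(6 - 25)/(1 + 88)) = 6506/(-29591 - 25*(-19)/89) = 6506/(-29591 - 25*1/89*(-19)) = 6506/(-29591 + 475/89) = 6506/(-2633124/89) = 6506*(-89/2633124) = -289517/1316562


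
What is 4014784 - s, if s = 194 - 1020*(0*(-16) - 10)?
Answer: 4004390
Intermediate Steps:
s = 10394 (s = 194 - 1020*(0 - 10) = 194 - 1020*(-10) = 194 + 10200 = 10394)
4014784 - s = 4014784 - 1*10394 = 4014784 - 10394 = 4004390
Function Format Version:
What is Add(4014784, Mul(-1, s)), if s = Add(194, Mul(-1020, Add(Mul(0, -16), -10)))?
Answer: 4004390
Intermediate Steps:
s = 10394 (s = Add(194, Mul(-1020, Add(0, -10))) = Add(194, Mul(-1020, -10)) = Add(194, 10200) = 10394)
Add(4014784, Mul(-1, s)) = Add(4014784, Mul(-1, 10394)) = Add(4014784, -10394) = 4004390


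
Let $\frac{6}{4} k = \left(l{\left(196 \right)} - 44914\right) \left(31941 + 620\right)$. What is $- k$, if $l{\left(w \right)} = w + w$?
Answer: $\frac{2899361684}{3} \approx 9.6645 \cdot 10^{8}$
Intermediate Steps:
$l{\left(w \right)} = 2 w$
$k = - \frac{2899361684}{3}$ ($k = \frac{2 \left(2 \cdot 196 - 44914\right) \left(31941 + 620\right)}{3} = \frac{2 \left(392 - 44914\right) 32561}{3} = \frac{2 \left(\left(-44522\right) 32561\right)}{3} = \frac{2}{3} \left(-1449680842\right) = - \frac{2899361684}{3} \approx -9.6645 \cdot 10^{8}$)
$- k = \left(-1\right) \left(- \frac{2899361684}{3}\right) = \frac{2899361684}{3}$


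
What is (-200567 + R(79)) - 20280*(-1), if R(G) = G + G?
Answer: -180129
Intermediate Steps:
R(G) = 2*G
(-200567 + R(79)) - 20280*(-1) = (-200567 + 2*79) - 20280*(-1) = (-200567 + 158) + 20280 = -200409 + 20280 = -180129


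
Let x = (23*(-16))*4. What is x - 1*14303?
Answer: -15775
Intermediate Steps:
x = -1472 (x = -368*4 = -1472)
x - 1*14303 = -1472 - 1*14303 = -1472 - 14303 = -15775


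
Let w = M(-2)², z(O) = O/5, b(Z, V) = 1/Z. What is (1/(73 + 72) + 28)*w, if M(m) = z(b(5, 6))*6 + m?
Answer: 7862096/90625 ≈ 86.754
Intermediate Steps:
z(O) = O/5 (z(O) = O*(⅕) = O/5)
M(m) = 6/25 + m (M(m) = ((⅕)/5)*6 + m = ((⅕)*(⅕))*6 + m = (1/25)*6 + m = 6/25 + m)
w = 1936/625 (w = (6/25 - 2)² = (-44/25)² = 1936/625 ≈ 3.0976)
(1/(73 + 72) + 28)*w = (1/(73 + 72) + 28)*(1936/625) = (1/145 + 28)*(1936/625) = (4061/145)*(1936/625) = 7862096/90625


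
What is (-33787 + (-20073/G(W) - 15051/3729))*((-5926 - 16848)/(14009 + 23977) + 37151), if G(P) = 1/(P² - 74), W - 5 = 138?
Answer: -358735188538516667948/23608299 ≈ -1.5195e+13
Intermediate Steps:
W = 143 (W = 5 + 138 = 143)
G(P) = 1/(-74 + P²)
(-33787 + (-20073/G(W) - 15051/3729))*((-5926 - 16848)/(14009 + 23977) + 37151) = (-33787 + (-20073/(1/(-74 + 143²)) - 15051/3729))*((-5926 - 16848)/(14009 + 23977) + 37151) = (-33787 + (-20073/(1/(-74 + 20449)) - 15051*1/3729))*(-22774/37986 + 37151) = (-33787 + (-20073/(1/20375) - 5017/1243))*(-22774*1/37986 + 37151) = (-33787 + (-20073/1/20375 - 5017/1243))*(-11387/18993 + 37151) = (-33787 + (-20073*20375 - 5017/1243))*(705597556/18993) = (-33787 + (-408987375 - 5017/1243))*(705597556/18993) = (-33787 - 508371312142/1243)*(705597556/18993) = -508413309383/1243*705597556/18993 = -358735188538516667948/23608299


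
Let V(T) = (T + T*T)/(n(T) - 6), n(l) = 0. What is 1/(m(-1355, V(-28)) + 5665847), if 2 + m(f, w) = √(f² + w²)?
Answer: 5665845/32101797712124 - √1851901/32101797712124 ≈ 1.7645e-7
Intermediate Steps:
V(T) = -T/6 - T²/6 (V(T) = (T + T*T)/(0 - 6) = (T + T²)/(-6) = (T + T²)*(-⅙) = -T/6 - T²/6)
m(f, w) = -2 + √(f² + w²)
1/(m(-1355, V(-28)) + 5665847) = 1/((-2 + √((-1355)² + (-⅙*(-28)*(1 - 28))²)) + 5665847) = 1/((-2 + √(1836025 + (-⅙*(-28)*(-27))²)) + 5665847) = 1/((-2 + √(1836025 + (-126)²)) + 5665847) = 1/((-2 + √(1836025 + 15876)) + 5665847) = 1/((-2 + √1851901) + 5665847) = 1/(5665845 + √1851901)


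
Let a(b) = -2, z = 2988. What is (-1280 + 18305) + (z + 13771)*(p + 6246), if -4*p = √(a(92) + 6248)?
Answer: 104693739 - 50277*√694/4 ≈ 1.0436e+8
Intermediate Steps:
p = -3*√694/4 (p = -√(-2 + 6248)/4 = -3*√694/4 ≈ -19.758)
(-1280 + 18305) + (z + 13771)*(p + 6246) = (-1280 + 18305) + (2988 + 13771)*(-3*√694/4 + 6246) = 17025 + 16759*(6246 - 3*√694/4) = 17025 + (104676714 - 50277*√694/4) = 104693739 - 50277*√694/4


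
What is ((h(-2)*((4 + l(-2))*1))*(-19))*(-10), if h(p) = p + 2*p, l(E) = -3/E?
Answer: -6270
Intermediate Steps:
h(p) = 3*p
((h(-2)*((4 + l(-2))*1))*(-19))*(-10) = (((3*(-2))*((4 - 3/(-2))*1))*(-19))*(-10) = (-6*(4 - 3*(-1/2))*(-19))*(-10) = (-6*(4 + 3/2)*(-19))*(-10) = (-33*(-19))*(-10) = (-6*11/2*(-19))*(-10) = -33*(-19)*(-10) = 627*(-10) = -6270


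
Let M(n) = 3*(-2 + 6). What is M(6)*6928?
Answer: 83136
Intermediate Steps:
M(n) = 12 (M(n) = 3*4 = 12)
M(6)*6928 = 12*6928 = 83136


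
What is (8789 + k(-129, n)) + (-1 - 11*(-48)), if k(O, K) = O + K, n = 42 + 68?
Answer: 9297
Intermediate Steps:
n = 110
k(O, K) = K + O
(8789 + k(-129, n)) + (-1 - 11*(-48)) = (8789 + (110 - 129)) + (-1 - 11*(-48)) = (8789 - 19) + (-1 + 528) = 8770 + 527 = 9297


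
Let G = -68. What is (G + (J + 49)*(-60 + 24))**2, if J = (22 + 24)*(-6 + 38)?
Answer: 3005670976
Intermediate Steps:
J = 1472 (J = 46*32 = 1472)
(G + (J + 49)*(-60 + 24))**2 = (-68 + (1472 + 49)*(-60 + 24))**2 = (-68 + 1521*(-36))**2 = (-68 - 54756)**2 = (-54824)**2 = 3005670976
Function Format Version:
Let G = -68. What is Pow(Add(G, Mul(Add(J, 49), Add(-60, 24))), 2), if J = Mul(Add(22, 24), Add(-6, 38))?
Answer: 3005670976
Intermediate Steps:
J = 1472 (J = Mul(46, 32) = 1472)
Pow(Add(G, Mul(Add(J, 49), Add(-60, 24))), 2) = Pow(Add(-68, Mul(Add(1472, 49), Add(-60, 24))), 2) = Pow(Add(-68, Mul(1521, -36)), 2) = Pow(Add(-68, -54756), 2) = Pow(-54824, 2) = 3005670976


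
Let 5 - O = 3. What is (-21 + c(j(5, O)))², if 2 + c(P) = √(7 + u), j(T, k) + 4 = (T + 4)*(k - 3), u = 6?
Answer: (23 - √13)² ≈ 376.14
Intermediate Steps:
O = 2 (O = 5 - 1*3 = 5 - 3 = 2)
j(T, k) = -4 + (-3 + k)*(4 + T) (j(T, k) = -4 + (T + 4)*(k - 3) = -4 + (4 + T)*(-3 + k) = -4 + (-3 + k)*(4 + T))
c(P) = -2 + √13 (c(P) = -2 + √(7 + 6) = -2 + √13)
(-21 + c(j(5, O)))² = (-21 + (-2 + √13))² = (-23 + √13)²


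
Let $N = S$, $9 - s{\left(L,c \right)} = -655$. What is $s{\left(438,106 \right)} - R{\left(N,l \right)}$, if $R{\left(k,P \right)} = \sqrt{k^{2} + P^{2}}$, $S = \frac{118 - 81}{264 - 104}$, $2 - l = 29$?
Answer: $664 - \frac{\sqrt{18663769}}{160} \approx 637.0$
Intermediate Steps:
$l = -27$ ($l = 2 - 29 = -27$)
$s{\left(L,c \right)} = 664$ ($s{\left(L,c \right)} = 9 - -655 = 9 + 655 = 664$)
$S = \frac{37}{160} \approx 0.23125$
$N = \frac{37}{160} \approx 0.23125$
$R{\left(k,P \right)} = \sqrt{P^{2} + k^{2}}$
$s{\left(438,106 \right)} - R{\left(N,l \right)} = 664 - \sqrt{\left(-27\right)^{2} + \left(\frac{37}{160}\right)^{2}} = 664 - \sqrt{729 + \frac{1369}{25600}} = 664 - \sqrt{\frac{18663769}{25600}} = 664 - \frac{\sqrt{18663769}}{160}$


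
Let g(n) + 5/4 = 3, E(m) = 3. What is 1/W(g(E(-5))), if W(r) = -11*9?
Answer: -1/99 ≈ -0.010101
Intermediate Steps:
g(n) = 7/4 (g(n) = -5/4 + 3 = 7/4)
W(r) = -99
1/W(g(E(-5))) = 1/(-99) = -1/99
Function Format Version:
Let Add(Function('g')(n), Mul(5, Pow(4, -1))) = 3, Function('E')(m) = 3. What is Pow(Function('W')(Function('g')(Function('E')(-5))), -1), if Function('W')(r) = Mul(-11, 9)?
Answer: Rational(-1, 99) ≈ -0.010101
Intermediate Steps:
Function('g')(n) = Rational(7, 4) (Function('g')(n) = Add(Rational(-5, 4), 3) = Rational(7, 4))
Function('W')(r) = -99
Pow(Function('W')(Function('g')(Function('E')(-5))), -1) = Pow(-99, -1) = Rational(-1, 99)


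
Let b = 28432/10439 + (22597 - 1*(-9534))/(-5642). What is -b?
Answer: 13461705/4530526 ≈ 2.9713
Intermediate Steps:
b = -13461705/4530526 (b = 28432*(1/10439) + (22597 + 9534)*(-1/5642) = 28432/10439 + 32131*(-1/5642) = 28432/10439 - 32131/5642 = -13461705/4530526 ≈ -2.9713)
-b = -1*(-13461705/4530526) = 13461705/4530526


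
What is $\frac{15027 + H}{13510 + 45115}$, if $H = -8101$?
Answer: $\frac{6926}{58625} \approx 0.11814$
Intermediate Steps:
$\frac{15027 + H}{13510 + 45115} = \frac{15027 - 8101}{13510 + 45115} = \frac{6926}{58625}$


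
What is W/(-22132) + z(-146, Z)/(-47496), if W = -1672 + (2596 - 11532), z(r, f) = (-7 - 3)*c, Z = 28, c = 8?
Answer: 15800254/32849421 ≈ 0.48099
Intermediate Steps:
z(r, f) = -80 (z(r, f) = (-7 - 3)*8 = -10*8 = -80)
W = -10608 (W = -1672 - 8936 = -10608)
W/(-22132) + z(-146, Z)/(-47496) = -10608/(-22132) - 80/(-47496) = -10608*(-1/22132) - 80*(-1/47496) = 2652/5533 + 10/5937 = 15800254/32849421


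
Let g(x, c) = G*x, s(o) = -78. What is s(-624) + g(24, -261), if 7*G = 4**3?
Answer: 990/7 ≈ 141.43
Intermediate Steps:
G = 64/7 (G = (1/7)*4**3 = (1/7)*64 = 64/7 ≈ 9.1429)
g(x, c) = 64*x/7
s(-624) + g(24, -261) = -78 + (64/7)*24 = -78 + 1536/7 = 990/7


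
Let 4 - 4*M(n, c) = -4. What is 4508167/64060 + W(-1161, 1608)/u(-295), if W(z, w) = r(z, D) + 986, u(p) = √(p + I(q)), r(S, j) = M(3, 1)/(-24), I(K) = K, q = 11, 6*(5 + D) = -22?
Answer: 4508167/64060 - 11831*I*√71/1704 ≈ 70.374 - 58.503*I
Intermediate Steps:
D = -26/3 (D = -5 + (⅙)*(-22) = -5 - 11/3 = -26/3 ≈ -8.6667)
M(n, c) = 2 (M(n, c) = 1 - ¼*(-4) = 1 + 1 = 2)
r(S, j) = -1/12 (r(S, j) = 2/(-24) = 2*(-1/24) = -1/12)
u(p) = √(11 + p) (u(p) = √(p + 11) = √(11 + p))
W(z, w) = 11831/12 (W(z, w) = -1/12 + 986 = 11831/12)
4508167/64060 + W(-1161, 1608)/u(-295) = 4508167/64060 + 11831/(12*(√(11 - 295))) = 4508167*(1/64060) + 11831/(12*(√(-284))) = 4508167/64060 + 11831/(12*((2*I*√71))) = 4508167/64060 + 11831*(-I*√71/142)/12 = 4508167/64060 - 11831*I*√71/1704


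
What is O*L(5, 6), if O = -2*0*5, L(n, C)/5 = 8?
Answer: 0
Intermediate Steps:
L(n, C) = 40 (L(n, C) = 5*8 = 40)
O = 0 (O = 0*5 = 0)
O*L(5, 6) = 0*40 = 0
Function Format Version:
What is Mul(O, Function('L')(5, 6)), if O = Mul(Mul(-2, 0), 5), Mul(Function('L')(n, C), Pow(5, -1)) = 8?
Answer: 0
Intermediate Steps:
Function('L')(n, C) = 40 (Function('L')(n, C) = Mul(5, 8) = 40)
O = 0 (O = Mul(0, 5) = 0)
Mul(O, Function('L')(5, 6)) = Mul(0, 40) = 0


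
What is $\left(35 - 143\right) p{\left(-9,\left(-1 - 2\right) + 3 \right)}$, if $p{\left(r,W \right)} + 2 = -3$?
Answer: $540$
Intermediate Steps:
$p{\left(r,W \right)} = -5$ ($p{\left(r,W \right)} = -2 - 3 = -5$)
$\left(35 - 143\right) p{\left(-9,\left(-1 - 2\right) + 3 \right)} = \left(35 - 143\right) \left(-5\right) = \left(-108\right) \left(-5\right) = 540$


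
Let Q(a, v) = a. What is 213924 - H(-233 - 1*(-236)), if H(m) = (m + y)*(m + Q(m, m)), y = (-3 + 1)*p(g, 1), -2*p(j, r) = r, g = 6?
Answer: 213900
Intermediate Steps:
p(j, r) = -r/2
y = 1 (y = (-3 + 1)*(-½*1) = -2*(-½) = 1)
H(m) = 2*m*(1 + m) (H(m) = (m + 1)*(m + m) = (1 + m)*(2*m) = 2*m*(1 + m))
213924 - H(-233 - 1*(-236)) = 213924 - 2*(-233 - 1*(-236))*(1 + (-233 - 1*(-236))) = 213924 - 2*(-233 + 236)*(1 + (-233 + 236)) = 213924 - 2*3*(1 + 3) = 213924 - 2*3*4 = 213924 - 1*24 = 213924 - 24 = 213900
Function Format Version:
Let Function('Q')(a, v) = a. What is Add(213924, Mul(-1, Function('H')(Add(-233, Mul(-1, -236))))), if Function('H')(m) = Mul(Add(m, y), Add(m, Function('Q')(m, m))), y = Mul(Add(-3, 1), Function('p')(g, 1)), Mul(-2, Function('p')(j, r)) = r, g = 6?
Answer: 213900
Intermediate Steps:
Function('p')(j, r) = Mul(Rational(-1, 2), r)
y = 1 (y = Mul(Add(-3, 1), Mul(Rational(-1, 2), 1)) = Mul(-2, Rational(-1, 2)) = 1)
Function('H')(m) = Mul(2, m, Add(1, m)) (Function('H')(m) = Mul(Add(m, 1), Add(m, m)) = Mul(Add(1, m), Mul(2, m)) = Mul(2, m, Add(1, m)))
Add(213924, Mul(-1, Function('H')(Add(-233, Mul(-1, -236))))) = Add(213924, Mul(-1, Mul(2, Add(-233, Mul(-1, -236)), Add(1, Add(-233, Mul(-1, -236)))))) = Add(213924, Mul(-1, Mul(2, Add(-233, 236), Add(1, Add(-233, 236))))) = Add(213924, Mul(-1, Mul(2, 3, Add(1, 3)))) = Add(213924, Mul(-1, Mul(2, 3, 4))) = Add(213924, Mul(-1, 24)) = Add(213924, -24) = 213900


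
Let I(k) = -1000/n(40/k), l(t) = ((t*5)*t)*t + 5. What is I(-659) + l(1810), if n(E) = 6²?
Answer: 266838344795/9 ≈ 2.9649e+10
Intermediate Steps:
l(t) = 5 + 5*t³ (l(t) = ((5*t)*t)*t + 5 = (5*t²)*t + 5 = 5*t³ + 5 = 5 + 5*t³)
n(E) = 36
I(k) = -250/9 (I(k) = -1000/36 = -1000*1/36 = -250/9)
I(-659) + l(1810) = -250/9 + (5 + 5*1810³) = -250/9 + (5 + 5*5929741000) = -250/9 + (5 + 29648705000) = -250/9 + 29648705005 = 266838344795/9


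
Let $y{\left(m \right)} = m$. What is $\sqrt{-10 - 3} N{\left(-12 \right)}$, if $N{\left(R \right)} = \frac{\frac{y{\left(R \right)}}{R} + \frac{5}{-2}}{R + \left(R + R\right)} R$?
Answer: $- \frac{i \sqrt{13}}{2} \approx - 1.8028 i$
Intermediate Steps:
$N{\left(R \right)} = - \frac{1}{2}$ ($N{\left(R \right)} = \frac{\frac{R}{R} + \frac{5}{-2}}{R + \left(R + R\right)} R = \frac{1 + 5 \left(- \frac{1}{2}\right)}{R + 2 R} R = \frac{1 - \frac{5}{2}}{3 R} R = \frac{1}{3 R} \left(- \frac{3}{2}\right) R = - \frac{1}{2 R} R = - \frac{1}{2}$)
$\sqrt{-10 - 3} N{\left(-12 \right)} = \sqrt{-10 - 3} \left(- \frac{1}{2}\right) = \sqrt{-13} \left(- \frac{1}{2}\right) = i \sqrt{13} \left(- \frac{1}{2}\right) = - \frac{i \sqrt{13}}{2}$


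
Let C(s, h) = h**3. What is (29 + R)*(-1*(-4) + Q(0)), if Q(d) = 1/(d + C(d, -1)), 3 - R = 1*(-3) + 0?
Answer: 105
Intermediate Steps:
R = 6 (R = 3 - (1*(-3) + 0) = 3 - (-3 + 0) = 3 - 1*(-3) = 3 + 3 = 6)
Q(d) = 1/(-1 + d) (Q(d) = 1/(d + (-1)**3) = 1/(d - 1) = 1/(-1 + d))
(29 + R)*(-1*(-4) + Q(0)) = (29 + 6)*(-1*(-4) + 1/(-1 + 0)) = 35*(4 + 1/(-1)) = 35*(4 - 1) = 35*3 = 105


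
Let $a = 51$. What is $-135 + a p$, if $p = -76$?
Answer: $-4011$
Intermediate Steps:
$-135 + a p = -135 + 51 \left(-76\right) = -135 - 3876 = -4011$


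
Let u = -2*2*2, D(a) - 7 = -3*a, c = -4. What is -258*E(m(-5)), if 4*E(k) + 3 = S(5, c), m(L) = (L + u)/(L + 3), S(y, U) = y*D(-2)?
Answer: -3999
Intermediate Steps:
D(a) = 7 - 3*a
u = -8 (u = -4*2 = -8)
S(y, U) = 13*y (S(y, U) = y*(7 - 3*(-2)) = y*(7 + 6) = y*13 = 13*y)
m(L) = (-8 + L)/(3 + L) (m(L) = (L - 8)/(L + 3) = (-8 + L)/(3 + L))
E(k) = 31/2 (E(k) = -3/4 + (13*5)/4 = -3/4 + (1/4)*65 = -3/4 + 65/4 = 31/2)
-258*E(m(-5)) = -258*31/2 = -3999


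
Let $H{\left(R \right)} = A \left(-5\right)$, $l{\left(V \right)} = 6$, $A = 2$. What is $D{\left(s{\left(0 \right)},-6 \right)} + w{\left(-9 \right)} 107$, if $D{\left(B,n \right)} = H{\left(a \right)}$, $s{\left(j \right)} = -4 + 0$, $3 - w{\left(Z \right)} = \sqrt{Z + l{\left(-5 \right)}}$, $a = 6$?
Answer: $311 - 107 i \sqrt{3} \approx 311.0 - 185.33 i$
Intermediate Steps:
$w{\left(Z \right)} = 3 - \sqrt{6 + Z}$ ($w{\left(Z \right)} = 3 - \sqrt{Z + 6} = 3 - \sqrt{6 + Z}$)
$H{\left(R \right)} = -10$ ($H{\left(R \right)} = 2 \left(-5\right) = -10$)
$s{\left(j \right)} = -4$
$D{\left(B,n \right)} = -10$
$D{\left(s{\left(0 \right)},-6 \right)} + w{\left(-9 \right)} 107 = -10 + \left(3 - \sqrt{6 - 9}\right) 107 = -10 + \left(3 - \sqrt{-3}\right) 107 = -10 + \left(3 - i \sqrt{3}\right) 107 = -10 + \left(321 - 107 i \sqrt{3}\right) = 311 - 107 i \sqrt{3}$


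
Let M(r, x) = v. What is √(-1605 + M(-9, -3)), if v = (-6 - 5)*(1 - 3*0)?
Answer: 4*I*√101 ≈ 40.2*I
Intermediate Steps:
v = -11 (v = -11*(1 + 0) = -11*1 = -11)
M(r, x) = -11
√(-1605 + M(-9, -3)) = √(-1605 - 11) = √(-1616) = 4*I*√101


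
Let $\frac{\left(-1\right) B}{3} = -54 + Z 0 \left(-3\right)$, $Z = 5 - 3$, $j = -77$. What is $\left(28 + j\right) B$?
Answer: $-7938$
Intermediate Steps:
$Z = 2$ ($Z = 5 - 3 = 2$)
$B = 162$ ($B = - 3 \left(-54 + 2 \cdot 0 \left(-3\right)\right) = - 3 \left(-54 + 0 \left(-3\right)\right) = - 3 \left(-54 + 0\right) = \left(-3\right) \left(-54\right) = 162$)
$\left(28 + j\right) B = \left(28 - 77\right) 162 = \left(-49\right) 162 = -7938$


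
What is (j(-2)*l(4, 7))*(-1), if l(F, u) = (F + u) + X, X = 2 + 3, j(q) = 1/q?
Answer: 8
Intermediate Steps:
X = 5
l(F, u) = 5 + F + u (l(F, u) = (F + u) + 5 = 5 + F + u)
(j(-2)*l(4, 7))*(-1) = ((5 + 4 + 7)/(-2))*(-1) = -½*16*(-1) = -8*(-1) = 8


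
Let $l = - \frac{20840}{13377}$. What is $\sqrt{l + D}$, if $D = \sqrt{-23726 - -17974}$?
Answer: $\frac{\sqrt{-5689320 + 7303842 i \sqrt{1438}}}{1911} \approx 6.0951 + 6.2216 i$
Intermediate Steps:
$l = - \frac{20840}{13377}$ ($l = \left(-20840\right) \frac{1}{13377} = - \frac{20840}{13377} \approx -1.5579$)
$D = 2 i \sqrt{1438}$ ($D = \sqrt{-23726 + 17974} = \sqrt{-5752} = 2 i \sqrt{1438} \approx 75.842 i$)
$\sqrt{l + D} = \sqrt{- \frac{20840}{13377} + 2 i \sqrt{1438}}$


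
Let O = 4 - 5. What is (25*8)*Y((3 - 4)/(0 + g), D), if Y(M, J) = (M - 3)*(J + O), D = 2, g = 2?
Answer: -700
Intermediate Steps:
O = -1
Y(M, J) = (-1 + J)*(-3 + M) (Y(M, J) = (M - 3)*(J - 1) = (-3 + M)*(-1 + J) = (-1 + J)*(-3 + M))
(25*8)*Y((3 - 4)/(0 + g), D) = (25*8)*(3 - (3 - 4)/(0 + 2) - 3*2 + 2*((3 - 4)/(0 + 2))) = 200*(3 - (-1)/2 - 6 + 2*(-1/2)) = 200*(3 - (-1)/2 - 6 + 2*(-1*½)) = 200*(3 - 1*(-½) - 6 + 2*(-½)) = 200*(3 + ½ - 6 - 1) = 200*(-7/2) = -700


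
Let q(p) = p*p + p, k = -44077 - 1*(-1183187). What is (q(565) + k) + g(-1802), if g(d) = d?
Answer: 1457098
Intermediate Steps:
k = 1139110 (k = -44077 + 1183187 = 1139110)
q(p) = p + p**2 (q(p) = p**2 + p = p + p**2)
(q(565) + k) + g(-1802) = (565*(1 + 565) + 1139110) - 1802 = (565*566 + 1139110) - 1802 = (319790 + 1139110) - 1802 = 1458900 - 1802 = 1457098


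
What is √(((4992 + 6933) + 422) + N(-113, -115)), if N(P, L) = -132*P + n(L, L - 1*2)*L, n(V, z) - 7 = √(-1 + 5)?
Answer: 2*√6557 ≈ 161.95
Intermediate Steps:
n(V, z) = 9 (n(V, z) = 7 + √(-1 + 5) = 7 + √4 = 7 + 2 = 9)
N(P, L) = -132*P + 9*L
√(((4992 + 6933) + 422) + N(-113, -115)) = √(((4992 + 6933) + 422) + (-132*(-113) + 9*(-115))) = √((11925 + 422) + (14916 - 1035)) = √(12347 + 13881) = √26228 = 2*√6557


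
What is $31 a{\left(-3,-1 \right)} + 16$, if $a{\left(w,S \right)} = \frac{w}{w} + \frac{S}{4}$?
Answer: $\frac{157}{4} \approx 39.25$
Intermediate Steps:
$a{\left(w,S \right)} = 1 + \frac{S}{4}$ ($a{\left(w,S \right)} = 1 + S \frac{1}{4} = 1 + \frac{S}{4}$)
$31 a{\left(-3,-1 \right)} + 16 = 31 \left(1 + \frac{1}{4} \left(-1\right)\right) + 16 = 31 \left(1 - \frac{1}{4}\right) + 16 = 31 \cdot \frac{3}{4} + 16 = \frac{93}{4} + 16 = \frac{157}{4}$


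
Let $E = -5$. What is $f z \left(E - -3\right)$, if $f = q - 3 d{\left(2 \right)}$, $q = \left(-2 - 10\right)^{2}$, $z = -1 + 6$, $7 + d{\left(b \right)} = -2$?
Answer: $-1710$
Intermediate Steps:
$d{\left(b \right)} = -9$ ($d{\left(b \right)} = -7 - 2 = -9$)
$z = 5$
$q = 144$ ($q = \left(-2 - 10\right)^{2} = \left(-12\right)^{2} = 144$)
$f = 171$ ($f = 144 - -27 = 144 + 27 = 171$)
$f z \left(E - -3\right) = 171 \cdot 5 \left(-5 - -3\right) = 171 \cdot 5 \left(-5 + 3\right) = 171 \cdot 5 \left(-2\right) = 171 \left(-10\right) = -1710$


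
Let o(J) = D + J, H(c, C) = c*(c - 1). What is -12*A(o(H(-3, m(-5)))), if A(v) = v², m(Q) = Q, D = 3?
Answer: -2700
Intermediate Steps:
H(c, C) = c*(-1 + c)
o(J) = 3 + J
-12*A(o(H(-3, m(-5)))) = -12*(3 - 3*(-1 - 3))² = -12*(3 - 3*(-4))² = -12*(3 + 12)² = -12*15² = -12*225 = -2700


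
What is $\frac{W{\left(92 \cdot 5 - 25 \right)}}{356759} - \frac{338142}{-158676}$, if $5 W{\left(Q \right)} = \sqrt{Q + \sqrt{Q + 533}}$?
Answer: $\frac{8051}{3778} + \frac{\sqrt{435 + 22 \sqrt{2}}}{1783795} \approx 2.131$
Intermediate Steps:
$W{\left(Q \right)} = \frac{\sqrt{Q + \sqrt{533 + Q}}}{5}$ ($W{\left(Q \right)} = \frac{\sqrt{Q + \sqrt{Q + 533}}}{5} = \frac{\sqrt{Q + \sqrt{533 + Q}}}{5}$)
$\frac{W{\left(92 \cdot 5 - 25 \right)}}{356759} - \frac{338142}{-158676} = \frac{\frac{1}{5} \sqrt{\left(92 \cdot 5 - 25\right) + \sqrt{533 + \left(92 \cdot 5 - 25\right)}}}{356759} - \frac{338142}{-158676} = \frac{\sqrt{\left(460 - 25\right) + \sqrt{533 + \left(460 - 25\right)}}}{5} \cdot \frac{1}{356759} - - \frac{8051}{3778} = \frac{\sqrt{435 + \sqrt{533 + 435}}}{5} \cdot \frac{1}{356759} + \frac{8051}{3778} = \frac{\sqrt{435 + \sqrt{968}}}{5} \cdot \frac{1}{356759} + \frac{8051}{3778} = \frac{\sqrt{435 + 22 \sqrt{2}}}{5} \cdot \frac{1}{356759} + \frac{8051}{3778} = \frac{\sqrt{435 + 22 \sqrt{2}}}{1783795} + \frac{8051}{3778} = \frac{8051}{3778} + \frac{\sqrt{435 + 22 \sqrt{2}}}{1783795}$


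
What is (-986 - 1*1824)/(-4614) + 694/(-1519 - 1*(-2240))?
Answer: 2614063/1663347 ≈ 1.5716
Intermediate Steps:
(-986 - 1*1824)/(-4614) + 694/(-1519 - 1*(-2240)) = (-986 - 1824)*(-1/4614) + 694/(-1519 + 2240) = -2810*(-1/4614) + 694/721 = 1405/2307 + 694*(1/721) = 1405/2307 + 694/721 = 2614063/1663347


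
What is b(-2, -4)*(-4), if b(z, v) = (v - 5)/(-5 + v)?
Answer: -4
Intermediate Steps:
b(z, v) = 1 (b(z, v) = (-5 + v)/(-5 + v) = 1)
b(-2, -4)*(-4) = 1*(-4) = -4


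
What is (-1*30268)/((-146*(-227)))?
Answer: -15134/16571 ≈ -0.91328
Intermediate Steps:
(-1*30268)/((-146*(-227))) = -30268/33142 = -30268*1/33142 = -15134/16571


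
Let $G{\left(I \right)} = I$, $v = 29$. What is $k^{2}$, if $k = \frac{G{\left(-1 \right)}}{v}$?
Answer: $\frac{1}{841} \approx 0.0011891$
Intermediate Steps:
$k = - \frac{1}{29} \approx -0.034483$
$k^{2} = \left(- \frac{1}{29}\right)^{2} = \frac{1}{841}$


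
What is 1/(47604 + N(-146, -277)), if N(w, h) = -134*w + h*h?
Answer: 1/143897 ≈ 6.9494e-6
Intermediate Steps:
N(w, h) = h**2 - 134*w (N(w, h) = -134*w + h**2 = h**2 - 134*w)
1/(47604 + N(-146, -277)) = 1/(47604 + ((-277)**2 - 134*(-146))) = 1/(47604 + (76729 + 19564)) = 1/(47604 + 96293) = 1/143897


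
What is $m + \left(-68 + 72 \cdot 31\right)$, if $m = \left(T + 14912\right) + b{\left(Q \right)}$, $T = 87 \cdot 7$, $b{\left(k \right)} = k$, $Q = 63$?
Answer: $17748$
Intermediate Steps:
$T = 609$
$m = 15584$ ($m = \left(609 + 14912\right) + 63 = 15521 + 63 = 15584$)
$m + \left(-68 + 72 \cdot 31\right) = 15584 + \left(-68 + 72 \cdot 31\right) = 15584 + \left(-68 + 2232\right) = 15584 + 2164 = 17748$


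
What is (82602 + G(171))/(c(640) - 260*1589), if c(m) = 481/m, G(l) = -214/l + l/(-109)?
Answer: -985322311040/4928321569041 ≈ -0.19993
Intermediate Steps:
G(l) = -214/l - l/109 (G(l) = -214/l + l*(-1/109) = -214/l - l/109)
(82602 + G(171))/(c(640) - 260*1589) = (82602 + (-214/171 - 1/109*171))/(481/640 - 260*1589) = (82602 + (-214*1/171 - 171/109))/(481*(1/640) - 413140) = (82602 + (-214/171 - 171/109))/(481/640 - 413140) = (82602 - 52567/18639)/(-264409119/640) = (1539566111/18639)*(-640/264409119) = -985322311040/4928321569041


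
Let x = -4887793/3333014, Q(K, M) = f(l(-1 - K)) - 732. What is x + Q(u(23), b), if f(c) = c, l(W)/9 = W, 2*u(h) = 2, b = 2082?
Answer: -2504648293/3333014 ≈ -751.47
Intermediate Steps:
u(h) = 1 (u(h) = (½)*2 = 1)
l(W) = 9*W
Q(K, M) = -741 - 9*K (Q(K, M) = 9*(-1 - K) - 732 = (-9 - 9*K) - 732 = -741 - 9*K)
x = -4887793/3333014 (x = -4887793*1/3333014 = -4887793/3333014 ≈ -1.4665)
x + Q(u(23), b) = -4887793/3333014 + (-741 - 9*1) = -4887793/3333014 + (-741 - 9) = -4887793/3333014 - 750 = -2504648293/3333014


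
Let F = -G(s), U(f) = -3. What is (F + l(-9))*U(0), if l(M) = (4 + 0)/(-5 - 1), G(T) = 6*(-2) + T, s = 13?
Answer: 5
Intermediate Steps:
G(T) = -12 + T
l(M) = -2/3 (l(M) = 4/(-6) = 4*(-1/6) = -2/3)
F = -1 (F = -(-12 + 13) = -1*1 = -1)
(F + l(-9))*U(0) = (-1 - 2/3)*(-3) = -5/3*(-3) = 5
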